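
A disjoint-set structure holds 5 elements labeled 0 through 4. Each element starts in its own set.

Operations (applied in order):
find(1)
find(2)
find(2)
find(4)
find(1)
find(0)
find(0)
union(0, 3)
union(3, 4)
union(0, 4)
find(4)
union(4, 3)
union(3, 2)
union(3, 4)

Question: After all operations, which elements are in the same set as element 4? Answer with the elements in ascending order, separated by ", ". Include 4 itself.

Step 1: find(1) -> no change; set of 1 is {1}
Step 2: find(2) -> no change; set of 2 is {2}
Step 3: find(2) -> no change; set of 2 is {2}
Step 4: find(4) -> no change; set of 4 is {4}
Step 5: find(1) -> no change; set of 1 is {1}
Step 6: find(0) -> no change; set of 0 is {0}
Step 7: find(0) -> no change; set of 0 is {0}
Step 8: union(0, 3) -> merged; set of 0 now {0, 3}
Step 9: union(3, 4) -> merged; set of 3 now {0, 3, 4}
Step 10: union(0, 4) -> already same set; set of 0 now {0, 3, 4}
Step 11: find(4) -> no change; set of 4 is {0, 3, 4}
Step 12: union(4, 3) -> already same set; set of 4 now {0, 3, 4}
Step 13: union(3, 2) -> merged; set of 3 now {0, 2, 3, 4}
Step 14: union(3, 4) -> already same set; set of 3 now {0, 2, 3, 4}
Component of 4: {0, 2, 3, 4}

Answer: 0, 2, 3, 4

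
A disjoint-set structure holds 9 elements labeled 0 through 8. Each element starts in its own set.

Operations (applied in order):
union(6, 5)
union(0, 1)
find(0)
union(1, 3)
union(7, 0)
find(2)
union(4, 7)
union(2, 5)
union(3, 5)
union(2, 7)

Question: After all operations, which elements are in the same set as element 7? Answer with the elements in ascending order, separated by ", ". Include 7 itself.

Step 1: union(6, 5) -> merged; set of 6 now {5, 6}
Step 2: union(0, 1) -> merged; set of 0 now {0, 1}
Step 3: find(0) -> no change; set of 0 is {0, 1}
Step 4: union(1, 3) -> merged; set of 1 now {0, 1, 3}
Step 5: union(7, 0) -> merged; set of 7 now {0, 1, 3, 7}
Step 6: find(2) -> no change; set of 2 is {2}
Step 7: union(4, 7) -> merged; set of 4 now {0, 1, 3, 4, 7}
Step 8: union(2, 5) -> merged; set of 2 now {2, 5, 6}
Step 9: union(3, 5) -> merged; set of 3 now {0, 1, 2, 3, 4, 5, 6, 7}
Step 10: union(2, 7) -> already same set; set of 2 now {0, 1, 2, 3, 4, 5, 6, 7}
Component of 7: {0, 1, 2, 3, 4, 5, 6, 7}

Answer: 0, 1, 2, 3, 4, 5, 6, 7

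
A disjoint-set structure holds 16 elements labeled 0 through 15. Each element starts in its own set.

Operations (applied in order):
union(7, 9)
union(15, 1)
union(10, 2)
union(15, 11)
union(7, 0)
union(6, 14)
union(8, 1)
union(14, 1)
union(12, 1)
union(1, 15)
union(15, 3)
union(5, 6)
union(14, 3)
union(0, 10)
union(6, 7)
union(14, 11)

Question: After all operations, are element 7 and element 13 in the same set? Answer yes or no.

Answer: no

Derivation:
Step 1: union(7, 9) -> merged; set of 7 now {7, 9}
Step 2: union(15, 1) -> merged; set of 15 now {1, 15}
Step 3: union(10, 2) -> merged; set of 10 now {2, 10}
Step 4: union(15, 11) -> merged; set of 15 now {1, 11, 15}
Step 5: union(7, 0) -> merged; set of 7 now {0, 7, 9}
Step 6: union(6, 14) -> merged; set of 6 now {6, 14}
Step 7: union(8, 1) -> merged; set of 8 now {1, 8, 11, 15}
Step 8: union(14, 1) -> merged; set of 14 now {1, 6, 8, 11, 14, 15}
Step 9: union(12, 1) -> merged; set of 12 now {1, 6, 8, 11, 12, 14, 15}
Step 10: union(1, 15) -> already same set; set of 1 now {1, 6, 8, 11, 12, 14, 15}
Step 11: union(15, 3) -> merged; set of 15 now {1, 3, 6, 8, 11, 12, 14, 15}
Step 12: union(5, 6) -> merged; set of 5 now {1, 3, 5, 6, 8, 11, 12, 14, 15}
Step 13: union(14, 3) -> already same set; set of 14 now {1, 3, 5, 6, 8, 11, 12, 14, 15}
Step 14: union(0, 10) -> merged; set of 0 now {0, 2, 7, 9, 10}
Step 15: union(6, 7) -> merged; set of 6 now {0, 1, 2, 3, 5, 6, 7, 8, 9, 10, 11, 12, 14, 15}
Step 16: union(14, 11) -> already same set; set of 14 now {0, 1, 2, 3, 5, 6, 7, 8, 9, 10, 11, 12, 14, 15}
Set of 7: {0, 1, 2, 3, 5, 6, 7, 8, 9, 10, 11, 12, 14, 15}; 13 is not a member.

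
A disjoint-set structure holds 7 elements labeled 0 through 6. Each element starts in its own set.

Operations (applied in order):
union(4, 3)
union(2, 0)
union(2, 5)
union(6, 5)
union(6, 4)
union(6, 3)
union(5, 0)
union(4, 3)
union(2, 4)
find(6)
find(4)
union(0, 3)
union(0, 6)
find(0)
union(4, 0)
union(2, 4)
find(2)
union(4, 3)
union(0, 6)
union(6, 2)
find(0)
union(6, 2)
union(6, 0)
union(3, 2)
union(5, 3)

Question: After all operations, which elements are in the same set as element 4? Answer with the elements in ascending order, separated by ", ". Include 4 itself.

Answer: 0, 2, 3, 4, 5, 6

Derivation:
Step 1: union(4, 3) -> merged; set of 4 now {3, 4}
Step 2: union(2, 0) -> merged; set of 2 now {0, 2}
Step 3: union(2, 5) -> merged; set of 2 now {0, 2, 5}
Step 4: union(6, 5) -> merged; set of 6 now {0, 2, 5, 6}
Step 5: union(6, 4) -> merged; set of 6 now {0, 2, 3, 4, 5, 6}
Step 6: union(6, 3) -> already same set; set of 6 now {0, 2, 3, 4, 5, 6}
Step 7: union(5, 0) -> already same set; set of 5 now {0, 2, 3, 4, 5, 6}
Step 8: union(4, 3) -> already same set; set of 4 now {0, 2, 3, 4, 5, 6}
Step 9: union(2, 4) -> already same set; set of 2 now {0, 2, 3, 4, 5, 6}
Step 10: find(6) -> no change; set of 6 is {0, 2, 3, 4, 5, 6}
Step 11: find(4) -> no change; set of 4 is {0, 2, 3, 4, 5, 6}
Step 12: union(0, 3) -> already same set; set of 0 now {0, 2, 3, 4, 5, 6}
Step 13: union(0, 6) -> already same set; set of 0 now {0, 2, 3, 4, 5, 6}
Step 14: find(0) -> no change; set of 0 is {0, 2, 3, 4, 5, 6}
Step 15: union(4, 0) -> already same set; set of 4 now {0, 2, 3, 4, 5, 6}
Step 16: union(2, 4) -> already same set; set of 2 now {0, 2, 3, 4, 5, 6}
Step 17: find(2) -> no change; set of 2 is {0, 2, 3, 4, 5, 6}
Step 18: union(4, 3) -> already same set; set of 4 now {0, 2, 3, 4, 5, 6}
Step 19: union(0, 6) -> already same set; set of 0 now {0, 2, 3, 4, 5, 6}
Step 20: union(6, 2) -> already same set; set of 6 now {0, 2, 3, 4, 5, 6}
Step 21: find(0) -> no change; set of 0 is {0, 2, 3, 4, 5, 6}
Step 22: union(6, 2) -> already same set; set of 6 now {0, 2, 3, 4, 5, 6}
Step 23: union(6, 0) -> already same set; set of 6 now {0, 2, 3, 4, 5, 6}
Step 24: union(3, 2) -> already same set; set of 3 now {0, 2, 3, 4, 5, 6}
Step 25: union(5, 3) -> already same set; set of 5 now {0, 2, 3, 4, 5, 6}
Component of 4: {0, 2, 3, 4, 5, 6}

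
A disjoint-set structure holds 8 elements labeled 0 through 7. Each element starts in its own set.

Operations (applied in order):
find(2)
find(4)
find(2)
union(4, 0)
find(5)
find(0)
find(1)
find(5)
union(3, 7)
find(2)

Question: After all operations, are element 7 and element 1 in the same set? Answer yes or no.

Step 1: find(2) -> no change; set of 2 is {2}
Step 2: find(4) -> no change; set of 4 is {4}
Step 3: find(2) -> no change; set of 2 is {2}
Step 4: union(4, 0) -> merged; set of 4 now {0, 4}
Step 5: find(5) -> no change; set of 5 is {5}
Step 6: find(0) -> no change; set of 0 is {0, 4}
Step 7: find(1) -> no change; set of 1 is {1}
Step 8: find(5) -> no change; set of 5 is {5}
Step 9: union(3, 7) -> merged; set of 3 now {3, 7}
Step 10: find(2) -> no change; set of 2 is {2}
Set of 7: {3, 7}; 1 is not a member.

Answer: no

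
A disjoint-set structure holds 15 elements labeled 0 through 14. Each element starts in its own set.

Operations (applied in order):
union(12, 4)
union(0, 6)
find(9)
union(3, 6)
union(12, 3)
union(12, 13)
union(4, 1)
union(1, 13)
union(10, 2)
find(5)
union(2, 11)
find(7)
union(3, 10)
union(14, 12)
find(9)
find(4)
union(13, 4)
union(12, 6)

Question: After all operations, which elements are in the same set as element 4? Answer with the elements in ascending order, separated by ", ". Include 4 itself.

Step 1: union(12, 4) -> merged; set of 12 now {4, 12}
Step 2: union(0, 6) -> merged; set of 0 now {0, 6}
Step 3: find(9) -> no change; set of 9 is {9}
Step 4: union(3, 6) -> merged; set of 3 now {0, 3, 6}
Step 5: union(12, 3) -> merged; set of 12 now {0, 3, 4, 6, 12}
Step 6: union(12, 13) -> merged; set of 12 now {0, 3, 4, 6, 12, 13}
Step 7: union(4, 1) -> merged; set of 4 now {0, 1, 3, 4, 6, 12, 13}
Step 8: union(1, 13) -> already same set; set of 1 now {0, 1, 3, 4, 6, 12, 13}
Step 9: union(10, 2) -> merged; set of 10 now {2, 10}
Step 10: find(5) -> no change; set of 5 is {5}
Step 11: union(2, 11) -> merged; set of 2 now {2, 10, 11}
Step 12: find(7) -> no change; set of 7 is {7}
Step 13: union(3, 10) -> merged; set of 3 now {0, 1, 2, 3, 4, 6, 10, 11, 12, 13}
Step 14: union(14, 12) -> merged; set of 14 now {0, 1, 2, 3, 4, 6, 10, 11, 12, 13, 14}
Step 15: find(9) -> no change; set of 9 is {9}
Step 16: find(4) -> no change; set of 4 is {0, 1, 2, 3, 4, 6, 10, 11, 12, 13, 14}
Step 17: union(13, 4) -> already same set; set of 13 now {0, 1, 2, 3, 4, 6, 10, 11, 12, 13, 14}
Step 18: union(12, 6) -> already same set; set of 12 now {0, 1, 2, 3, 4, 6, 10, 11, 12, 13, 14}
Component of 4: {0, 1, 2, 3, 4, 6, 10, 11, 12, 13, 14}

Answer: 0, 1, 2, 3, 4, 6, 10, 11, 12, 13, 14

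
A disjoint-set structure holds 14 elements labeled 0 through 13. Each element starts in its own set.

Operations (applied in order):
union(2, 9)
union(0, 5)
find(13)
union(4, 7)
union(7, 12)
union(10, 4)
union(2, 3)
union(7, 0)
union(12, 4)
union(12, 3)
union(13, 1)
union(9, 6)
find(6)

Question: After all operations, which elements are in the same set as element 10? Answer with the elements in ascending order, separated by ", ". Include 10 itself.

Step 1: union(2, 9) -> merged; set of 2 now {2, 9}
Step 2: union(0, 5) -> merged; set of 0 now {0, 5}
Step 3: find(13) -> no change; set of 13 is {13}
Step 4: union(4, 7) -> merged; set of 4 now {4, 7}
Step 5: union(7, 12) -> merged; set of 7 now {4, 7, 12}
Step 6: union(10, 4) -> merged; set of 10 now {4, 7, 10, 12}
Step 7: union(2, 3) -> merged; set of 2 now {2, 3, 9}
Step 8: union(7, 0) -> merged; set of 7 now {0, 4, 5, 7, 10, 12}
Step 9: union(12, 4) -> already same set; set of 12 now {0, 4, 5, 7, 10, 12}
Step 10: union(12, 3) -> merged; set of 12 now {0, 2, 3, 4, 5, 7, 9, 10, 12}
Step 11: union(13, 1) -> merged; set of 13 now {1, 13}
Step 12: union(9, 6) -> merged; set of 9 now {0, 2, 3, 4, 5, 6, 7, 9, 10, 12}
Step 13: find(6) -> no change; set of 6 is {0, 2, 3, 4, 5, 6, 7, 9, 10, 12}
Component of 10: {0, 2, 3, 4, 5, 6, 7, 9, 10, 12}

Answer: 0, 2, 3, 4, 5, 6, 7, 9, 10, 12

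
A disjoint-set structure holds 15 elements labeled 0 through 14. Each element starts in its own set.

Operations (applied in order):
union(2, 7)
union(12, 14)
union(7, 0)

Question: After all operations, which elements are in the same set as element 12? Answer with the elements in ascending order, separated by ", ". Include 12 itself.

Step 1: union(2, 7) -> merged; set of 2 now {2, 7}
Step 2: union(12, 14) -> merged; set of 12 now {12, 14}
Step 3: union(7, 0) -> merged; set of 7 now {0, 2, 7}
Component of 12: {12, 14}

Answer: 12, 14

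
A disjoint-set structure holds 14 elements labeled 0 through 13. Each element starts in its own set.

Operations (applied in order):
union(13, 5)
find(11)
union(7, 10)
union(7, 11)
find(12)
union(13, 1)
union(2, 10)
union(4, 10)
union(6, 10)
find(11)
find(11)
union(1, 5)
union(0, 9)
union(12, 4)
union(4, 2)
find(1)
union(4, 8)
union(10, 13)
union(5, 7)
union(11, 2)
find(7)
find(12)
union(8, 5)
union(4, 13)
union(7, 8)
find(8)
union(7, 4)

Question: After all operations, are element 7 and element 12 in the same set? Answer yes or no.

Step 1: union(13, 5) -> merged; set of 13 now {5, 13}
Step 2: find(11) -> no change; set of 11 is {11}
Step 3: union(7, 10) -> merged; set of 7 now {7, 10}
Step 4: union(7, 11) -> merged; set of 7 now {7, 10, 11}
Step 5: find(12) -> no change; set of 12 is {12}
Step 6: union(13, 1) -> merged; set of 13 now {1, 5, 13}
Step 7: union(2, 10) -> merged; set of 2 now {2, 7, 10, 11}
Step 8: union(4, 10) -> merged; set of 4 now {2, 4, 7, 10, 11}
Step 9: union(6, 10) -> merged; set of 6 now {2, 4, 6, 7, 10, 11}
Step 10: find(11) -> no change; set of 11 is {2, 4, 6, 7, 10, 11}
Step 11: find(11) -> no change; set of 11 is {2, 4, 6, 7, 10, 11}
Step 12: union(1, 5) -> already same set; set of 1 now {1, 5, 13}
Step 13: union(0, 9) -> merged; set of 0 now {0, 9}
Step 14: union(12, 4) -> merged; set of 12 now {2, 4, 6, 7, 10, 11, 12}
Step 15: union(4, 2) -> already same set; set of 4 now {2, 4, 6, 7, 10, 11, 12}
Step 16: find(1) -> no change; set of 1 is {1, 5, 13}
Step 17: union(4, 8) -> merged; set of 4 now {2, 4, 6, 7, 8, 10, 11, 12}
Step 18: union(10, 13) -> merged; set of 10 now {1, 2, 4, 5, 6, 7, 8, 10, 11, 12, 13}
Step 19: union(5, 7) -> already same set; set of 5 now {1, 2, 4, 5, 6, 7, 8, 10, 11, 12, 13}
Step 20: union(11, 2) -> already same set; set of 11 now {1, 2, 4, 5, 6, 7, 8, 10, 11, 12, 13}
Step 21: find(7) -> no change; set of 7 is {1, 2, 4, 5, 6, 7, 8, 10, 11, 12, 13}
Step 22: find(12) -> no change; set of 12 is {1, 2, 4, 5, 6, 7, 8, 10, 11, 12, 13}
Step 23: union(8, 5) -> already same set; set of 8 now {1, 2, 4, 5, 6, 7, 8, 10, 11, 12, 13}
Step 24: union(4, 13) -> already same set; set of 4 now {1, 2, 4, 5, 6, 7, 8, 10, 11, 12, 13}
Step 25: union(7, 8) -> already same set; set of 7 now {1, 2, 4, 5, 6, 7, 8, 10, 11, 12, 13}
Step 26: find(8) -> no change; set of 8 is {1, 2, 4, 5, 6, 7, 8, 10, 11, 12, 13}
Step 27: union(7, 4) -> already same set; set of 7 now {1, 2, 4, 5, 6, 7, 8, 10, 11, 12, 13}
Set of 7: {1, 2, 4, 5, 6, 7, 8, 10, 11, 12, 13}; 12 is a member.

Answer: yes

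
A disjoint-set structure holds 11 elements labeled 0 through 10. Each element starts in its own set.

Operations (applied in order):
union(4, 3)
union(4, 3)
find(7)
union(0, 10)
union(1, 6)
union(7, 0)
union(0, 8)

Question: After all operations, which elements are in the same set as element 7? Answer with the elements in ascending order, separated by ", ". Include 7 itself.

Step 1: union(4, 3) -> merged; set of 4 now {3, 4}
Step 2: union(4, 3) -> already same set; set of 4 now {3, 4}
Step 3: find(7) -> no change; set of 7 is {7}
Step 4: union(0, 10) -> merged; set of 0 now {0, 10}
Step 5: union(1, 6) -> merged; set of 1 now {1, 6}
Step 6: union(7, 0) -> merged; set of 7 now {0, 7, 10}
Step 7: union(0, 8) -> merged; set of 0 now {0, 7, 8, 10}
Component of 7: {0, 7, 8, 10}

Answer: 0, 7, 8, 10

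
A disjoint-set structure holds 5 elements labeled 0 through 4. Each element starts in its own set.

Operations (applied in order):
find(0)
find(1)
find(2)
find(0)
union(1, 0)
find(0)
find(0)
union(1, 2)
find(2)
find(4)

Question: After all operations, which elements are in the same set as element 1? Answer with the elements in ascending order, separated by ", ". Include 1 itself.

Step 1: find(0) -> no change; set of 0 is {0}
Step 2: find(1) -> no change; set of 1 is {1}
Step 3: find(2) -> no change; set of 2 is {2}
Step 4: find(0) -> no change; set of 0 is {0}
Step 5: union(1, 0) -> merged; set of 1 now {0, 1}
Step 6: find(0) -> no change; set of 0 is {0, 1}
Step 7: find(0) -> no change; set of 0 is {0, 1}
Step 8: union(1, 2) -> merged; set of 1 now {0, 1, 2}
Step 9: find(2) -> no change; set of 2 is {0, 1, 2}
Step 10: find(4) -> no change; set of 4 is {4}
Component of 1: {0, 1, 2}

Answer: 0, 1, 2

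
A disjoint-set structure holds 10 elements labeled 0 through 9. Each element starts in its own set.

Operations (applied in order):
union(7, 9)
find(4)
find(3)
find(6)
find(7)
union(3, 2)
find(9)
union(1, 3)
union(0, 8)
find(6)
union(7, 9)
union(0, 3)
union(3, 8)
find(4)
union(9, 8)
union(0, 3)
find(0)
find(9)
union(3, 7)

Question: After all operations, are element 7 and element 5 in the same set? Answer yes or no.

Step 1: union(7, 9) -> merged; set of 7 now {7, 9}
Step 2: find(4) -> no change; set of 4 is {4}
Step 3: find(3) -> no change; set of 3 is {3}
Step 4: find(6) -> no change; set of 6 is {6}
Step 5: find(7) -> no change; set of 7 is {7, 9}
Step 6: union(3, 2) -> merged; set of 3 now {2, 3}
Step 7: find(9) -> no change; set of 9 is {7, 9}
Step 8: union(1, 3) -> merged; set of 1 now {1, 2, 3}
Step 9: union(0, 8) -> merged; set of 0 now {0, 8}
Step 10: find(6) -> no change; set of 6 is {6}
Step 11: union(7, 9) -> already same set; set of 7 now {7, 9}
Step 12: union(0, 3) -> merged; set of 0 now {0, 1, 2, 3, 8}
Step 13: union(3, 8) -> already same set; set of 3 now {0, 1, 2, 3, 8}
Step 14: find(4) -> no change; set of 4 is {4}
Step 15: union(9, 8) -> merged; set of 9 now {0, 1, 2, 3, 7, 8, 9}
Step 16: union(0, 3) -> already same set; set of 0 now {0, 1, 2, 3, 7, 8, 9}
Step 17: find(0) -> no change; set of 0 is {0, 1, 2, 3, 7, 8, 9}
Step 18: find(9) -> no change; set of 9 is {0, 1, 2, 3, 7, 8, 9}
Step 19: union(3, 7) -> already same set; set of 3 now {0, 1, 2, 3, 7, 8, 9}
Set of 7: {0, 1, 2, 3, 7, 8, 9}; 5 is not a member.

Answer: no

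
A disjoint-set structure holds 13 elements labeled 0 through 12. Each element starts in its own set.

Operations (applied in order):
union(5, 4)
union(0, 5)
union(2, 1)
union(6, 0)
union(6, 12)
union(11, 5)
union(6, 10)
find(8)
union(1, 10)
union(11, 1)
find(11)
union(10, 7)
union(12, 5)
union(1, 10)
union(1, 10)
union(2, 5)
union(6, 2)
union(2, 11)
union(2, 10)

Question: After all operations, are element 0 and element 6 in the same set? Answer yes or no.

Answer: yes

Derivation:
Step 1: union(5, 4) -> merged; set of 5 now {4, 5}
Step 2: union(0, 5) -> merged; set of 0 now {0, 4, 5}
Step 3: union(2, 1) -> merged; set of 2 now {1, 2}
Step 4: union(6, 0) -> merged; set of 6 now {0, 4, 5, 6}
Step 5: union(6, 12) -> merged; set of 6 now {0, 4, 5, 6, 12}
Step 6: union(11, 5) -> merged; set of 11 now {0, 4, 5, 6, 11, 12}
Step 7: union(6, 10) -> merged; set of 6 now {0, 4, 5, 6, 10, 11, 12}
Step 8: find(8) -> no change; set of 8 is {8}
Step 9: union(1, 10) -> merged; set of 1 now {0, 1, 2, 4, 5, 6, 10, 11, 12}
Step 10: union(11, 1) -> already same set; set of 11 now {0, 1, 2, 4, 5, 6, 10, 11, 12}
Step 11: find(11) -> no change; set of 11 is {0, 1, 2, 4, 5, 6, 10, 11, 12}
Step 12: union(10, 7) -> merged; set of 10 now {0, 1, 2, 4, 5, 6, 7, 10, 11, 12}
Step 13: union(12, 5) -> already same set; set of 12 now {0, 1, 2, 4, 5, 6, 7, 10, 11, 12}
Step 14: union(1, 10) -> already same set; set of 1 now {0, 1, 2, 4, 5, 6, 7, 10, 11, 12}
Step 15: union(1, 10) -> already same set; set of 1 now {0, 1, 2, 4, 5, 6, 7, 10, 11, 12}
Step 16: union(2, 5) -> already same set; set of 2 now {0, 1, 2, 4, 5, 6, 7, 10, 11, 12}
Step 17: union(6, 2) -> already same set; set of 6 now {0, 1, 2, 4, 5, 6, 7, 10, 11, 12}
Step 18: union(2, 11) -> already same set; set of 2 now {0, 1, 2, 4, 5, 6, 7, 10, 11, 12}
Step 19: union(2, 10) -> already same set; set of 2 now {0, 1, 2, 4, 5, 6, 7, 10, 11, 12}
Set of 0: {0, 1, 2, 4, 5, 6, 7, 10, 11, 12}; 6 is a member.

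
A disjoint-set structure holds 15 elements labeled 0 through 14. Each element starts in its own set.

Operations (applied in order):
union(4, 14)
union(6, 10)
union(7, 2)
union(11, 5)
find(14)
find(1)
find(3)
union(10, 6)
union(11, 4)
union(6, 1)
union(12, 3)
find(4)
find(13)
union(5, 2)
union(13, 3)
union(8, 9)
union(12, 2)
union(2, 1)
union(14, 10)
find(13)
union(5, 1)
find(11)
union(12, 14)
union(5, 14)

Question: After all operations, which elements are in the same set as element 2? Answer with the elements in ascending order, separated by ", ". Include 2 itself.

Step 1: union(4, 14) -> merged; set of 4 now {4, 14}
Step 2: union(6, 10) -> merged; set of 6 now {6, 10}
Step 3: union(7, 2) -> merged; set of 7 now {2, 7}
Step 4: union(11, 5) -> merged; set of 11 now {5, 11}
Step 5: find(14) -> no change; set of 14 is {4, 14}
Step 6: find(1) -> no change; set of 1 is {1}
Step 7: find(3) -> no change; set of 3 is {3}
Step 8: union(10, 6) -> already same set; set of 10 now {6, 10}
Step 9: union(11, 4) -> merged; set of 11 now {4, 5, 11, 14}
Step 10: union(6, 1) -> merged; set of 6 now {1, 6, 10}
Step 11: union(12, 3) -> merged; set of 12 now {3, 12}
Step 12: find(4) -> no change; set of 4 is {4, 5, 11, 14}
Step 13: find(13) -> no change; set of 13 is {13}
Step 14: union(5, 2) -> merged; set of 5 now {2, 4, 5, 7, 11, 14}
Step 15: union(13, 3) -> merged; set of 13 now {3, 12, 13}
Step 16: union(8, 9) -> merged; set of 8 now {8, 9}
Step 17: union(12, 2) -> merged; set of 12 now {2, 3, 4, 5, 7, 11, 12, 13, 14}
Step 18: union(2, 1) -> merged; set of 2 now {1, 2, 3, 4, 5, 6, 7, 10, 11, 12, 13, 14}
Step 19: union(14, 10) -> already same set; set of 14 now {1, 2, 3, 4, 5, 6, 7, 10, 11, 12, 13, 14}
Step 20: find(13) -> no change; set of 13 is {1, 2, 3, 4, 5, 6, 7, 10, 11, 12, 13, 14}
Step 21: union(5, 1) -> already same set; set of 5 now {1, 2, 3, 4, 5, 6, 7, 10, 11, 12, 13, 14}
Step 22: find(11) -> no change; set of 11 is {1, 2, 3, 4, 5, 6, 7, 10, 11, 12, 13, 14}
Step 23: union(12, 14) -> already same set; set of 12 now {1, 2, 3, 4, 5, 6, 7, 10, 11, 12, 13, 14}
Step 24: union(5, 14) -> already same set; set of 5 now {1, 2, 3, 4, 5, 6, 7, 10, 11, 12, 13, 14}
Component of 2: {1, 2, 3, 4, 5, 6, 7, 10, 11, 12, 13, 14}

Answer: 1, 2, 3, 4, 5, 6, 7, 10, 11, 12, 13, 14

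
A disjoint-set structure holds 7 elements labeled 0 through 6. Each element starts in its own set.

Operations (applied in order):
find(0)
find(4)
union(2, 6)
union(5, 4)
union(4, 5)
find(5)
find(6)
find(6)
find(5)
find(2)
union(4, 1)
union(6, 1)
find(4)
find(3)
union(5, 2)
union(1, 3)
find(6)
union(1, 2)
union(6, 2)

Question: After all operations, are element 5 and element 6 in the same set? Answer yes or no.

Answer: yes

Derivation:
Step 1: find(0) -> no change; set of 0 is {0}
Step 2: find(4) -> no change; set of 4 is {4}
Step 3: union(2, 6) -> merged; set of 2 now {2, 6}
Step 4: union(5, 4) -> merged; set of 5 now {4, 5}
Step 5: union(4, 5) -> already same set; set of 4 now {4, 5}
Step 6: find(5) -> no change; set of 5 is {4, 5}
Step 7: find(6) -> no change; set of 6 is {2, 6}
Step 8: find(6) -> no change; set of 6 is {2, 6}
Step 9: find(5) -> no change; set of 5 is {4, 5}
Step 10: find(2) -> no change; set of 2 is {2, 6}
Step 11: union(4, 1) -> merged; set of 4 now {1, 4, 5}
Step 12: union(6, 1) -> merged; set of 6 now {1, 2, 4, 5, 6}
Step 13: find(4) -> no change; set of 4 is {1, 2, 4, 5, 6}
Step 14: find(3) -> no change; set of 3 is {3}
Step 15: union(5, 2) -> already same set; set of 5 now {1, 2, 4, 5, 6}
Step 16: union(1, 3) -> merged; set of 1 now {1, 2, 3, 4, 5, 6}
Step 17: find(6) -> no change; set of 6 is {1, 2, 3, 4, 5, 6}
Step 18: union(1, 2) -> already same set; set of 1 now {1, 2, 3, 4, 5, 6}
Step 19: union(6, 2) -> already same set; set of 6 now {1, 2, 3, 4, 5, 6}
Set of 5: {1, 2, 3, 4, 5, 6}; 6 is a member.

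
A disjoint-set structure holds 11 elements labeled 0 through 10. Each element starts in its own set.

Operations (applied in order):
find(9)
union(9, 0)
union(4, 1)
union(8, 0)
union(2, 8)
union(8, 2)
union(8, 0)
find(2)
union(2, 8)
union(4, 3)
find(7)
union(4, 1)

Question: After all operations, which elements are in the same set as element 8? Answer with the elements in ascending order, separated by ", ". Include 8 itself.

Answer: 0, 2, 8, 9

Derivation:
Step 1: find(9) -> no change; set of 9 is {9}
Step 2: union(9, 0) -> merged; set of 9 now {0, 9}
Step 3: union(4, 1) -> merged; set of 4 now {1, 4}
Step 4: union(8, 0) -> merged; set of 8 now {0, 8, 9}
Step 5: union(2, 8) -> merged; set of 2 now {0, 2, 8, 9}
Step 6: union(8, 2) -> already same set; set of 8 now {0, 2, 8, 9}
Step 7: union(8, 0) -> already same set; set of 8 now {0, 2, 8, 9}
Step 8: find(2) -> no change; set of 2 is {0, 2, 8, 9}
Step 9: union(2, 8) -> already same set; set of 2 now {0, 2, 8, 9}
Step 10: union(4, 3) -> merged; set of 4 now {1, 3, 4}
Step 11: find(7) -> no change; set of 7 is {7}
Step 12: union(4, 1) -> already same set; set of 4 now {1, 3, 4}
Component of 8: {0, 2, 8, 9}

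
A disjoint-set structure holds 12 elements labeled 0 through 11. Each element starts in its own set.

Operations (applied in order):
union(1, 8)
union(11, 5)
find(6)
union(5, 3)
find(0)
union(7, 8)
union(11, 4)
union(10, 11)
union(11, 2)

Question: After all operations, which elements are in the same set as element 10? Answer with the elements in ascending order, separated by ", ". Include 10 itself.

Answer: 2, 3, 4, 5, 10, 11

Derivation:
Step 1: union(1, 8) -> merged; set of 1 now {1, 8}
Step 2: union(11, 5) -> merged; set of 11 now {5, 11}
Step 3: find(6) -> no change; set of 6 is {6}
Step 4: union(5, 3) -> merged; set of 5 now {3, 5, 11}
Step 5: find(0) -> no change; set of 0 is {0}
Step 6: union(7, 8) -> merged; set of 7 now {1, 7, 8}
Step 7: union(11, 4) -> merged; set of 11 now {3, 4, 5, 11}
Step 8: union(10, 11) -> merged; set of 10 now {3, 4, 5, 10, 11}
Step 9: union(11, 2) -> merged; set of 11 now {2, 3, 4, 5, 10, 11}
Component of 10: {2, 3, 4, 5, 10, 11}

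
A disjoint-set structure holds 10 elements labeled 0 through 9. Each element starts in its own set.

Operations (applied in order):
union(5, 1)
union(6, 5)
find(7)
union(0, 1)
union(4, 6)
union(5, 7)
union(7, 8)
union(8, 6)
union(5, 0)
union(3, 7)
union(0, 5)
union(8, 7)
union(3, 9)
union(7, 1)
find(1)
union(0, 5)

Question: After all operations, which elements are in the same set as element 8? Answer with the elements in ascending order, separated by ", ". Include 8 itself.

Step 1: union(5, 1) -> merged; set of 5 now {1, 5}
Step 2: union(6, 5) -> merged; set of 6 now {1, 5, 6}
Step 3: find(7) -> no change; set of 7 is {7}
Step 4: union(0, 1) -> merged; set of 0 now {0, 1, 5, 6}
Step 5: union(4, 6) -> merged; set of 4 now {0, 1, 4, 5, 6}
Step 6: union(5, 7) -> merged; set of 5 now {0, 1, 4, 5, 6, 7}
Step 7: union(7, 8) -> merged; set of 7 now {0, 1, 4, 5, 6, 7, 8}
Step 8: union(8, 6) -> already same set; set of 8 now {0, 1, 4, 5, 6, 7, 8}
Step 9: union(5, 0) -> already same set; set of 5 now {0, 1, 4, 5, 6, 7, 8}
Step 10: union(3, 7) -> merged; set of 3 now {0, 1, 3, 4, 5, 6, 7, 8}
Step 11: union(0, 5) -> already same set; set of 0 now {0, 1, 3, 4, 5, 6, 7, 8}
Step 12: union(8, 7) -> already same set; set of 8 now {0, 1, 3, 4, 5, 6, 7, 8}
Step 13: union(3, 9) -> merged; set of 3 now {0, 1, 3, 4, 5, 6, 7, 8, 9}
Step 14: union(7, 1) -> already same set; set of 7 now {0, 1, 3, 4, 5, 6, 7, 8, 9}
Step 15: find(1) -> no change; set of 1 is {0, 1, 3, 4, 5, 6, 7, 8, 9}
Step 16: union(0, 5) -> already same set; set of 0 now {0, 1, 3, 4, 5, 6, 7, 8, 9}
Component of 8: {0, 1, 3, 4, 5, 6, 7, 8, 9}

Answer: 0, 1, 3, 4, 5, 6, 7, 8, 9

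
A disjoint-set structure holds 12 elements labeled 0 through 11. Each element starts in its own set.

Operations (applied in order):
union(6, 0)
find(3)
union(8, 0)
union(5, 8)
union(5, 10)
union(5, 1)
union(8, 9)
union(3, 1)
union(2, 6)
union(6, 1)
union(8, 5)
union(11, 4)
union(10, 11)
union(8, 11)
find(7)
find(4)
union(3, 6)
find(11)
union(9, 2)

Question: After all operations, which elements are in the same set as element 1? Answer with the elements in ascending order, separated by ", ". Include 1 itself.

Answer: 0, 1, 2, 3, 4, 5, 6, 8, 9, 10, 11

Derivation:
Step 1: union(6, 0) -> merged; set of 6 now {0, 6}
Step 2: find(3) -> no change; set of 3 is {3}
Step 3: union(8, 0) -> merged; set of 8 now {0, 6, 8}
Step 4: union(5, 8) -> merged; set of 5 now {0, 5, 6, 8}
Step 5: union(5, 10) -> merged; set of 5 now {0, 5, 6, 8, 10}
Step 6: union(5, 1) -> merged; set of 5 now {0, 1, 5, 6, 8, 10}
Step 7: union(8, 9) -> merged; set of 8 now {0, 1, 5, 6, 8, 9, 10}
Step 8: union(3, 1) -> merged; set of 3 now {0, 1, 3, 5, 6, 8, 9, 10}
Step 9: union(2, 6) -> merged; set of 2 now {0, 1, 2, 3, 5, 6, 8, 9, 10}
Step 10: union(6, 1) -> already same set; set of 6 now {0, 1, 2, 3, 5, 6, 8, 9, 10}
Step 11: union(8, 5) -> already same set; set of 8 now {0, 1, 2, 3, 5, 6, 8, 9, 10}
Step 12: union(11, 4) -> merged; set of 11 now {4, 11}
Step 13: union(10, 11) -> merged; set of 10 now {0, 1, 2, 3, 4, 5, 6, 8, 9, 10, 11}
Step 14: union(8, 11) -> already same set; set of 8 now {0, 1, 2, 3, 4, 5, 6, 8, 9, 10, 11}
Step 15: find(7) -> no change; set of 7 is {7}
Step 16: find(4) -> no change; set of 4 is {0, 1, 2, 3, 4, 5, 6, 8, 9, 10, 11}
Step 17: union(3, 6) -> already same set; set of 3 now {0, 1, 2, 3, 4, 5, 6, 8, 9, 10, 11}
Step 18: find(11) -> no change; set of 11 is {0, 1, 2, 3, 4, 5, 6, 8, 9, 10, 11}
Step 19: union(9, 2) -> already same set; set of 9 now {0, 1, 2, 3, 4, 5, 6, 8, 9, 10, 11}
Component of 1: {0, 1, 2, 3, 4, 5, 6, 8, 9, 10, 11}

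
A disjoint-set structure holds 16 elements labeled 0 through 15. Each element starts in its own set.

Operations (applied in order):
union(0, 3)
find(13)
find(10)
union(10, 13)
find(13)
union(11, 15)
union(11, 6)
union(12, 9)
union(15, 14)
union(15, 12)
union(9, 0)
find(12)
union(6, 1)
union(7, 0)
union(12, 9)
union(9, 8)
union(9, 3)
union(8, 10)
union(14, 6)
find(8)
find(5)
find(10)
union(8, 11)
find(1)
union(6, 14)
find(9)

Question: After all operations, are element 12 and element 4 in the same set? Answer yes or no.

Step 1: union(0, 3) -> merged; set of 0 now {0, 3}
Step 2: find(13) -> no change; set of 13 is {13}
Step 3: find(10) -> no change; set of 10 is {10}
Step 4: union(10, 13) -> merged; set of 10 now {10, 13}
Step 5: find(13) -> no change; set of 13 is {10, 13}
Step 6: union(11, 15) -> merged; set of 11 now {11, 15}
Step 7: union(11, 6) -> merged; set of 11 now {6, 11, 15}
Step 8: union(12, 9) -> merged; set of 12 now {9, 12}
Step 9: union(15, 14) -> merged; set of 15 now {6, 11, 14, 15}
Step 10: union(15, 12) -> merged; set of 15 now {6, 9, 11, 12, 14, 15}
Step 11: union(9, 0) -> merged; set of 9 now {0, 3, 6, 9, 11, 12, 14, 15}
Step 12: find(12) -> no change; set of 12 is {0, 3, 6, 9, 11, 12, 14, 15}
Step 13: union(6, 1) -> merged; set of 6 now {0, 1, 3, 6, 9, 11, 12, 14, 15}
Step 14: union(7, 0) -> merged; set of 7 now {0, 1, 3, 6, 7, 9, 11, 12, 14, 15}
Step 15: union(12, 9) -> already same set; set of 12 now {0, 1, 3, 6, 7, 9, 11, 12, 14, 15}
Step 16: union(9, 8) -> merged; set of 9 now {0, 1, 3, 6, 7, 8, 9, 11, 12, 14, 15}
Step 17: union(9, 3) -> already same set; set of 9 now {0, 1, 3, 6, 7, 8, 9, 11, 12, 14, 15}
Step 18: union(8, 10) -> merged; set of 8 now {0, 1, 3, 6, 7, 8, 9, 10, 11, 12, 13, 14, 15}
Step 19: union(14, 6) -> already same set; set of 14 now {0, 1, 3, 6, 7, 8, 9, 10, 11, 12, 13, 14, 15}
Step 20: find(8) -> no change; set of 8 is {0, 1, 3, 6, 7, 8, 9, 10, 11, 12, 13, 14, 15}
Step 21: find(5) -> no change; set of 5 is {5}
Step 22: find(10) -> no change; set of 10 is {0, 1, 3, 6, 7, 8, 9, 10, 11, 12, 13, 14, 15}
Step 23: union(8, 11) -> already same set; set of 8 now {0, 1, 3, 6, 7, 8, 9, 10, 11, 12, 13, 14, 15}
Step 24: find(1) -> no change; set of 1 is {0, 1, 3, 6, 7, 8, 9, 10, 11, 12, 13, 14, 15}
Step 25: union(6, 14) -> already same set; set of 6 now {0, 1, 3, 6, 7, 8, 9, 10, 11, 12, 13, 14, 15}
Step 26: find(9) -> no change; set of 9 is {0, 1, 3, 6, 7, 8, 9, 10, 11, 12, 13, 14, 15}
Set of 12: {0, 1, 3, 6, 7, 8, 9, 10, 11, 12, 13, 14, 15}; 4 is not a member.

Answer: no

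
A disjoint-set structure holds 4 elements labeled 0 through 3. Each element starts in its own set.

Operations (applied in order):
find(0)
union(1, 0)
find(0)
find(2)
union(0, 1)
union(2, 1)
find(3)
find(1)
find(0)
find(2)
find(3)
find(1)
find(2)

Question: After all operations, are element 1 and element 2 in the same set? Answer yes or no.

Step 1: find(0) -> no change; set of 0 is {0}
Step 2: union(1, 0) -> merged; set of 1 now {0, 1}
Step 3: find(0) -> no change; set of 0 is {0, 1}
Step 4: find(2) -> no change; set of 2 is {2}
Step 5: union(0, 1) -> already same set; set of 0 now {0, 1}
Step 6: union(2, 1) -> merged; set of 2 now {0, 1, 2}
Step 7: find(3) -> no change; set of 3 is {3}
Step 8: find(1) -> no change; set of 1 is {0, 1, 2}
Step 9: find(0) -> no change; set of 0 is {0, 1, 2}
Step 10: find(2) -> no change; set of 2 is {0, 1, 2}
Step 11: find(3) -> no change; set of 3 is {3}
Step 12: find(1) -> no change; set of 1 is {0, 1, 2}
Step 13: find(2) -> no change; set of 2 is {0, 1, 2}
Set of 1: {0, 1, 2}; 2 is a member.

Answer: yes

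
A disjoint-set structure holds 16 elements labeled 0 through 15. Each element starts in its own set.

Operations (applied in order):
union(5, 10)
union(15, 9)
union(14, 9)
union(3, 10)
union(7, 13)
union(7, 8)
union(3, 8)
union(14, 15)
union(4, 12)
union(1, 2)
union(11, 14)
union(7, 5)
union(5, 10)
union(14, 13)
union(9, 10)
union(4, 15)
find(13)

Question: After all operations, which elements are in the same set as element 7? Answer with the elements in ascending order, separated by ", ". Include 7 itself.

Step 1: union(5, 10) -> merged; set of 5 now {5, 10}
Step 2: union(15, 9) -> merged; set of 15 now {9, 15}
Step 3: union(14, 9) -> merged; set of 14 now {9, 14, 15}
Step 4: union(3, 10) -> merged; set of 3 now {3, 5, 10}
Step 5: union(7, 13) -> merged; set of 7 now {7, 13}
Step 6: union(7, 8) -> merged; set of 7 now {7, 8, 13}
Step 7: union(3, 8) -> merged; set of 3 now {3, 5, 7, 8, 10, 13}
Step 8: union(14, 15) -> already same set; set of 14 now {9, 14, 15}
Step 9: union(4, 12) -> merged; set of 4 now {4, 12}
Step 10: union(1, 2) -> merged; set of 1 now {1, 2}
Step 11: union(11, 14) -> merged; set of 11 now {9, 11, 14, 15}
Step 12: union(7, 5) -> already same set; set of 7 now {3, 5, 7, 8, 10, 13}
Step 13: union(5, 10) -> already same set; set of 5 now {3, 5, 7, 8, 10, 13}
Step 14: union(14, 13) -> merged; set of 14 now {3, 5, 7, 8, 9, 10, 11, 13, 14, 15}
Step 15: union(9, 10) -> already same set; set of 9 now {3, 5, 7, 8, 9, 10, 11, 13, 14, 15}
Step 16: union(4, 15) -> merged; set of 4 now {3, 4, 5, 7, 8, 9, 10, 11, 12, 13, 14, 15}
Step 17: find(13) -> no change; set of 13 is {3, 4, 5, 7, 8, 9, 10, 11, 12, 13, 14, 15}
Component of 7: {3, 4, 5, 7, 8, 9, 10, 11, 12, 13, 14, 15}

Answer: 3, 4, 5, 7, 8, 9, 10, 11, 12, 13, 14, 15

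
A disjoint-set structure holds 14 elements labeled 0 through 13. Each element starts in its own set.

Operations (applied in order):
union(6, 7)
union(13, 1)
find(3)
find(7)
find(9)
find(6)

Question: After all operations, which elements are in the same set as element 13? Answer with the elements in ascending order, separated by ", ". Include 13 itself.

Step 1: union(6, 7) -> merged; set of 6 now {6, 7}
Step 2: union(13, 1) -> merged; set of 13 now {1, 13}
Step 3: find(3) -> no change; set of 3 is {3}
Step 4: find(7) -> no change; set of 7 is {6, 7}
Step 5: find(9) -> no change; set of 9 is {9}
Step 6: find(6) -> no change; set of 6 is {6, 7}
Component of 13: {1, 13}

Answer: 1, 13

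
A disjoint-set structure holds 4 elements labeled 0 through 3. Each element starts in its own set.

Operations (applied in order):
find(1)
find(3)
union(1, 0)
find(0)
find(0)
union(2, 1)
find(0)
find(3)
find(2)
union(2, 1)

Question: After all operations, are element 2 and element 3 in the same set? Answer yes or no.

Answer: no

Derivation:
Step 1: find(1) -> no change; set of 1 is {1}
Step 2: find(3) -> no change; set of 3 is {3}
Step 3: union(1, 0) -> merged; set of 1 now {0, 1}
Step 4: find(0) -> no change; set of 0 is {0, 1}
Step 5: find(0) -> no change; set of 0 is {0, 1}
Step 6: union(2, 1) -> merged; set of 2 now {0, 1, 2}
Step 7: find(0) -> no change; set of 0 is {0, 1, 2}
Step 8: find(3) -> no change; set of 3 is {3}
Step 9: find(2) -> no change; set of 2 is {0, 1, 2}
Step 10: union(2, 1) -> already same set; set of 2 now {0, 1, 2}
Set of 2: {0, 1, 2}; 3 is not a member.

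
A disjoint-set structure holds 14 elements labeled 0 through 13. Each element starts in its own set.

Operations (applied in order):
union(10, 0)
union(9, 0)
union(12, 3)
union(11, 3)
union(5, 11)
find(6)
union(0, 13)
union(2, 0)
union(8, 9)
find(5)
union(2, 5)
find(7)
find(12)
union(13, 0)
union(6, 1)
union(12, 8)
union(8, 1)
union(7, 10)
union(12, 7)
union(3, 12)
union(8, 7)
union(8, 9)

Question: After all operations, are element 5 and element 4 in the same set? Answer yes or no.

Step 1: union(10, 0) -> merged; set of 10 now {0, 10}
Step 2: union(9, 0) -> merged; set of 9 now {0, 9, 10}
Step 3: union(12, 3) -> merged; set of 12 now {3, 12}
Step 4: union(11, 3) -> merged; set of 11 now {3, 11, 12}
Step 5: union(5, 11) -> merged; set of 5 now {3, 5, 11, 12}
Step 6: find(6) -> no change; set of 6 is {6}
Step 7: union(0, 13) -> merged; set of 0 now {0, 9, 10, 13}
Step 8: union(2, 0) -> merged; set of 2 now {0, 2, 9, 10, 13}
Step 9: union(8, 9) -> merged; set of 8 now {0, 2, 8, 9, 10, 13}
Step 10: find(5) -> no change; set of 5 is {3, 5, 11, 12}
Step 11: union(2, 5) -> merged; set of 2 now {0, 2, 3, 5, 8, 9, 10, 11, 12, 13}
Step 12: find(7) -> no change; set of 7 is {7}
Step 13: find(12) -> no change; set of 12 is {0, 2, 3, 5, 8, 9, 10, 11, 12, 13}
Step 14: union(13, 0) -> already same set; set of 13 now {0, 2, 3, 5, 8, 9, 10, 11, 12, 13}
Step 15: union(6, 1) -> merged; set of 6 now {1, 6}
Step 16: union(12, 8) -> already same set; set of 12 now {0, 2, 3, 5, 8, 9, 10, 11, 12, 13}
Step 17: union(8, 1) -> merged; set of 8 now {0, 1, 2, 3, 5, 6, 8, 9, 10, 11, 12, 13}
Step 18: union(7, 10) -> merged; set of 7 now {0, 1, 2, 3, 5, 6, 7, 8, 9, 10, 11, 12, 13}
Step 19: union(12, 7) -> already same set; set of 12 now {0, 1, 2, 3, 5, 6, 7, 8, 9, 10, 11, 12, 13}
Step 20: union(3, 12) -> already same set; set of 3 now {0, 1, 2, 3, 5, 6, 7, 8, 9, 10, 11, 12, 13}
Step 21: union(8, 7) -> already same set; set of 8 now {0, 1, 2, 3, 5, 6, 7, 8, 9, 10, 11, 12, 13}
Step 22: union(8, 9) -> already same set; set of 8 now {0, 1, 2, 3, 5, 6, 7, 8, 9, 10, 11, 12, 13}
Set of 5: {0, 1, 2, 3, 5, 6, 7, 8, 9, 10, 11, 12, 13}; 4 is not a member.

Answer: no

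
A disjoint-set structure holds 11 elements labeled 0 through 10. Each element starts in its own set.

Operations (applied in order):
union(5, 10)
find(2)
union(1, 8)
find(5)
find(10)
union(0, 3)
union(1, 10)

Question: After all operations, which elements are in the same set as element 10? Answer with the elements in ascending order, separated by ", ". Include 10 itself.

Answer: 1, 5, 8, 10

Derivation:
Step 1: union(5, 10) -> merged; set of 5 now {5, 10}
Step 2: find(2) -> no change; set of 2 is {2}
Step 3: union(1, 8) -> merged; set of 1 now {1, 8}
Step 4: find(5) -> no change; set of 5 is {5, 10}
Step 5: find(10) -> no change; set of 10 is {5, 10}
Step 6: union(0, 3) -> merged; set of 0 now {0, 3}
Step 7: union(1, 10) -> merged; set of 1 now {1, 5, 8, 10}
Component of 10: {1, 5, 8, 10}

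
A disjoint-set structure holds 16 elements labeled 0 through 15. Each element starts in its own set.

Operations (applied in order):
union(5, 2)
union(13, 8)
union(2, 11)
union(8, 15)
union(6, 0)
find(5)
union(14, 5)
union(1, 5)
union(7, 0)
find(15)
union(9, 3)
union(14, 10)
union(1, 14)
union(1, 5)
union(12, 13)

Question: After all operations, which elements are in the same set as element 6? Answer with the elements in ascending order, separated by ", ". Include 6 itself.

Step 1: union(5, 2) -> merged; set of 5 now {2, 5}
Step 2: union(13, 8) -> merged; set of 13 now {8, 13}
Step 3: union(2, 11) -> merged; set of 2 now {2, 5, 11}
Step 4: union(8, 15) -> merged; set of 8 now {8, 13, 15}
Step 5: union(6, 0) -> merged; set of 6 now {0, 6}
Step 6: find(5) -> no change; set of 5 is {2, 5, 11}
Step 7: union(14, 5) -> merged; set of 14 now {2, 5, 11, 14}
Step 8: union(1, 5) -> merged; set of 1 now {1, 2, 5, 11, 14}
Step 9: union(7, 0) -> merged; set of 7 now {0, 6, 7}
Step 10: find(15) -> no change; set of 15 is {8, 13, 15}
Step 11: union(9, 3) -> merged; set of 9 now {3, 9}
Step 12: union(14, 10) -> merged; set of 14 now {1, 2, 5, 10, 11, 14}
Step 13: union(1, 14) -> already same set; set of 1 now {1, 2, 5, 10, 11, 14}
Step 14: union(1, 5) -> already same set; set of 1 now {1, 2, 5, 10, 11, 14}
Step 15: union(12, 13) -> merged; set of 12 now {8, 12, 13, 15}
Component of 6: {0, 6, 7}

Answer: 0, 6, 7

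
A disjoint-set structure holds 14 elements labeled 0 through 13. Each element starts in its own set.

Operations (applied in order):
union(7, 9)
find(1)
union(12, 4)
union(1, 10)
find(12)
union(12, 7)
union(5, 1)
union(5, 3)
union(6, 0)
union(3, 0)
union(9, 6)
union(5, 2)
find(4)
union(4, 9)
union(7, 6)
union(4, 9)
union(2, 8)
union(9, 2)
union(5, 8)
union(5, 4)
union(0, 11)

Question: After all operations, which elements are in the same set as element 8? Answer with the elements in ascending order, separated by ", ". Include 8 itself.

Step 1: union(7, 9) -> merged; set of 7 now {7, 9}
Step 2: find(1) -> no change; set of 1 is {1}
Step 3: union(12, 4) -> merged; set of 12 now {4, 12}
Step 4: union(1, 10) -> merged; set of 1 now {1, 10}
Step 5: find(12) -> no change; set of 12 is {4, 12}
Step 6: union(12, 7) -> merged; set of 12 now {4, 7, 9, 12}
Step 7: union(5, 1) -> merged; set of 5 now {1, 5, 10}
Step 8: union(5, 3) -> merged; set of 5 now {1, 3, 5, 10}
Step 9: union(6, 0) -> merged; set of 6 now {0, 6}
Step 10: union(3, 0) -> merged; set of 3 now {0, 1, 3, 5, 6, 10}
Step 11: union(9, 6) -> merged; set of 9 now {0, 1, 3, 4, 5, 6, 7, 9, 10, 12}
Step 12: union(5, 2) -> merged; set of 5 now {0, 1, 2, 3, 4, 5, 6, 7, 9, 10, 12}
Step 13: find(4) -> no change; set of 4 is {0, 1, 2, 3, 4, 5, 6, 7, 9, 10, 12}
Step 14: union(4, 9) -> already same set; set of 4 now {0, 1, 2, 3, 4, 5, 6, 7, 9, 10, 12}
Step 15: union(7, 6) -> already same set; set of 7 now {0, 1, 2, 3, 4, 5, 6, 7, 9, 10, 12}
Step 16: union(4, 9) -> already same set; set of 4 now {0, 1, 2, 3, 4, 5, 6, 7, 9, 10, 12}
Step 17: union(2, 8) -> merged; set of 2 now {0, 1, 2, 3, 4, 5, 6, 7, 8, 9, 10, 12}
Step 18: union(9, 2) -> already same set; set of 9 now {0, 1, 2, 3, 4, 5, 6, 7, 8, 9, 10, 12}
Step 19: union(5, 8) -> already same set; set of 5 now {0, 1, 2, 3, 4, 5, 6, 7, 8, 9, 10, 12}
Step 20: union(5, 4) -> already same set; set of 5 now {0, 1, 2, 3, 4, 5, 6, 7, 8, 9, 10, 12}
Step 21: union(0, 11) -> merged; set of 0 now {0, 1, 2, 3, 4, 5, 6, 7, 8, 9, 10, 11, 12}
Component of 8: {0, 1, 2, 3, 4, 5, 6, 7, 8, 9, 10, 11, 12}

Answer: 0, 1, 2, 3, 4, 5, 6, 7, 8, 9, 10, 11, 12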